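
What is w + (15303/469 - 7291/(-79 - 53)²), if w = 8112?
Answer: 66553315865/8171856 ≈ 8144.2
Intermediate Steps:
w + (15303/469 - 7291/(-79 - 53)²) = 8112 + (15303/469 - 7291/(-79 - 53)²) = 8112 + (15303*(1/469) - 7291/((-132)²)) = 8112 + (15303/469 - 7291/17424) = 8112 + 263219993/8171856 = 66553315865/8171856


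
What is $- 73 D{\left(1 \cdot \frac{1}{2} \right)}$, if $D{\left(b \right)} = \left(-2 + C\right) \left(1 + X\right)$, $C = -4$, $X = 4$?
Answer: $2190$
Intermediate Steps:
$D{\left(b \right)} = -30$ ($D{\left(b \right)} = \left(-2 - 4\right) \left(1 + 4\right) = \left(-6\right) 5 = -30$)
$- 73 D{\left(1 \cdot \frac{1}{2} \right)} = \left(-73\right) \left(-30\right) = 2190$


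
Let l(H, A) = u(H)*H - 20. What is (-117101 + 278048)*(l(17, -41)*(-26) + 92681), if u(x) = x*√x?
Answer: 15000421347 - 1209355758*√17 ≈ 1.0014e+10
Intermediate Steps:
u(x) = x^(3/2)
l(H, A) = -20 + H^(5/2) (l(H, A) = H^(3/2)*H - 20 = H^(5/2) - 20 = -20 + H^(5/2))
(-117101 + 278048)*(l(17, -41)*(-26) + 92681) = (-117101 + 278048)*((-20 + 17^(5/2))*(-26) + 92681) = 160947*((-20 + 289*√17)*(-26) + 92681) = 160947*((520 - 7514*√17) + 92681) = 160947*(93201 - 7514*√17) = 15000421347 - 1209355758*√17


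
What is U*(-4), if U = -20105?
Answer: 80420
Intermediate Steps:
U*(-4) = -20105*(-4) = 80420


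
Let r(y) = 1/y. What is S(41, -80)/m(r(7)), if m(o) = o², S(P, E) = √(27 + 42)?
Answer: 49*√69 ≈ 407.02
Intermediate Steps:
S(P, E) = √69
S(41, -80)/m(r(7)) = √69/((1/7)²) = √69/((⅐)²) = √69/(1/49) = √69*49 = 49*√69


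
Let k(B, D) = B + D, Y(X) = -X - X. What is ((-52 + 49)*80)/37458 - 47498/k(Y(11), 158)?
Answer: -8721631/24972 ≈ -349.26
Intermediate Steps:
Y(X) = -2*X
((-52 + 49)*80)/37458 - 47498/k(Y(11), 158) = ((-52 + 49)*80)/37458 - 47498/(-2*11 + 158) = -3*80*(1/37458) - 47498/(-22 + 158) = -240*1/37458 - 47498/136 = -40/6243 - 47498*1/136 = -40/6243 - 1397/4 = -8721631/24972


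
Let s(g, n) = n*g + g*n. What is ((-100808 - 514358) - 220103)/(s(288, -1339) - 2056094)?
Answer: 835269/2827358 ≈ 0.29542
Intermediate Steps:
s(g, n) = 2*g*n (s(g, n) = g*n + g*n = 2*g*n)
((-100808 - 514358) - 220103)/(s(288, -1339) - 2056094) = ((-100808 - 514358) - 220103)/(2*288*(-1339) - 2056094) = (-615166 - 220103)/(-771264 - 2056094) = -835269/(-2827358) = -835269*(-1/2827358) = 835269/2827358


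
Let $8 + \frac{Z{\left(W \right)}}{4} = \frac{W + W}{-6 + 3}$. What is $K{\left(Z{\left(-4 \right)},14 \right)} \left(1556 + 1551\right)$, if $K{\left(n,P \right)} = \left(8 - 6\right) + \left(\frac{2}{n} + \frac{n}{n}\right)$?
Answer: $\frac{288951}{32} \approx 9029.7$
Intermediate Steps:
$Z{\left(W \right)} = -32 - \frac{8 W}{3}$ ($Z{\left(W \right)} = -32 + 4 \frac{W + W}{-6 + 3} = -32 + 4 \frac{2 W}{-3} = -32 + 4 \left(- \frac{2 W}{3}\right) = -32 - \frac{8 W}{3}$)
$K{\left(n,P \right)} = 3 + \frac{2}{n}$ ($K{\left(n,P \right)} = 2 + \left(\frac{2}{n} + 1\right) = 2 + \left(1 + \frac{2}{n}\right) = 3 + \frac{2}{n}$)
$K{\left(Z{\left(-4 \right)},14 \right)} \left(1556 + 1551\right) = \left(3 + \frac{2}{-32 - - \frac{32}{3}}\right) \left(1556 + 1551\right) = \left(3 + \frac{2}{-32 + \frac{32}{3}}\right) 3107 = \left(3 + \frac{2}{- \frac{64}{3}}\right) 3107 = \left(3 + 2 \left(- \frac{3}{64}\right)\right) 3107 = \left(3 - \frac{3}{32}\right) 3107 = \frac{93}{32} \cdot 3107 = \frac{288951}{32}$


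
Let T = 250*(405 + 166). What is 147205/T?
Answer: 29441/28550 ≈ 1.0312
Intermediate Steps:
T = 142750 (T = 250*571 = 142750)
147205/T = 147205/142750 = 147205*(1/142750) = 29441/28550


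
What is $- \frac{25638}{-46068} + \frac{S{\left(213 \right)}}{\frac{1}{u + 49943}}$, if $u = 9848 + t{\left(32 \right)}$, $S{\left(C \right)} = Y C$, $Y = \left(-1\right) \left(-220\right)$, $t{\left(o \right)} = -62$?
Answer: $\frac{21489961421593}{7678} \approx 2.7989 \cdot 10^{9}$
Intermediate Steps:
$Y = 220$
$S{\left(C \right)} = 220 C$
$u = 9786$ ($u = 9848 - 62 = 9786$)
$- \frac{25638}{-46068} + \frac{S{\left(213 \right)}}{\frac{1}{u + 49943}} = - \frac{25638}{-46068} + \frac{220 \cdot 213}{\frac{1}{9786 + 49943}} = \left(-25638\right) \left(- \frac{1}{46068}\right) + \frac{46860}{\frac{1}{59729}} = \frac{4273}{7678} + 46860 \frac{1}{\frac{1}{59729}} = \frac{4273}{7678} + 46860 \cdot 59729 = \frac{4273}{7678} + 2798900940 = \frac{21489961421593}{7678}$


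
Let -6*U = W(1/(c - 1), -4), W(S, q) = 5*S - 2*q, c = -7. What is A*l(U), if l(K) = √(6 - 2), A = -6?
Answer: -12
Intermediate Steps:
W(S, q) = -2*q + 5*S
U = -59/48 (U = -(-2*(-4) + 5/(-7 - 1))/6 = -(8 + 5/(-8))/6 = -(8 + 5*(-⅛))/6 = -(8 - 5/8)/6 = -⅙*59/8 = -59/48 ≈ -1.2292)
l(K) = 2 (l(K) = √4 = 2)
A*l(U) = -6*2 = -12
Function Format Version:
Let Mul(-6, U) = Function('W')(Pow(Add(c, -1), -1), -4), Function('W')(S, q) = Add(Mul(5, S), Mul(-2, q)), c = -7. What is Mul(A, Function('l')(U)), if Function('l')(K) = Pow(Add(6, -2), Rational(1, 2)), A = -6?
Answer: -12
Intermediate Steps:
Function('W')(S, q) = Add(Mul(-2, q), Mul(5, S))
U = Rational(-59, 48) (U = Mul(Rational(-1, 6), Add(Mul(-2, -4), Mul(5, Pow(Add(-7, -1), -1)))) = Mul(Rational(-1, 6), Add(8, Mul(5, Pow(-8, -1)))) = Mul(Rational(-1, 6), Add(8, Mul(5, Rational(-1, 8)))) = Mul(Rational(-1, 6), Add(8, Rational(-5, 8))) = Mul(Rational(-1, 6), Rational(59, 8)) = Rational(-59, 48) ≈ -1.2292)
Function('l')(K) = 2 (Function('l')(K) = Pow(4, Rational(1, 2)) = 2)
Mul(A, Function('l')(U)) = Mul(-6, 2) = -12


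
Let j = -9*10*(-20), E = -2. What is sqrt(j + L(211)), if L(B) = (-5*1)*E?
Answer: sqrt(1810) ≈ 42.544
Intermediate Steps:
L(B) = 10 (L(B) = -5*1*(-2) = -5*(-2) = 10)
j = 1800 (j = -90*(-20) = 1800)
sqrt(j + L(211)) = sqrt(1800 + 10) = sqrt(1810)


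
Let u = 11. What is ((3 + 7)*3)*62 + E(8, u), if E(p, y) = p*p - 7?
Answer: 1917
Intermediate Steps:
E(p, y) = -7 + p**2 (E(p, y) = p**2 - 7 = -7 + p**2)
((3 + 7)*3)*62 + E(8, u) = ((3 + 7)*3)*62 + (-7 + 8**2) = (10*3)*62 + (-7 + 64) = 30*62 + 57 = 1860 + 57 = 1917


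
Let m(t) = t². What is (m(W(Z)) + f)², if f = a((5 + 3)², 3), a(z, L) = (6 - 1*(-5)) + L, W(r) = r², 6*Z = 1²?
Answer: 329241025/1679616 ≈ 196.02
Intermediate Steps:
Z = ⅙ (Z = (⅙)*1² = (⅙)*1 = ⅙ ≈ 0.16667)
a(z, L) = 11 + L (a(z, L) = (6 + 5) + L = 11 + L)
f = 14 (f = 11 + 3 = 14)
(m(W(Z)) + f)² = (((⅙)²)² + 14)² = ((1/36)² + 14)² = (1/1296 + 14)² = (18145/1296)² = 329241025/1679616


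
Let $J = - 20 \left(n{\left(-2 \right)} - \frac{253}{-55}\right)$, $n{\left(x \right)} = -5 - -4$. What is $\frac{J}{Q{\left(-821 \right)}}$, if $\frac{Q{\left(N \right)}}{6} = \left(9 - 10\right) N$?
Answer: $- \frac{12}{821} \approx -0.014616$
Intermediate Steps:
$n{\left(x \right)} = -1$ ($n{\left(x \right)} = -5 + 4 = -1$)
$J = -72$ ($J = - 20 \left(-1 - \frac{253}{-55}\right) = - 20 \left(-1 - - \frac{23}{5}\right) = - 20 \left(-1 + \frac{23}{5}\right) = \left(-20\right) \frac{18}{5} = -72$)
$Q{\left(N \right)} = - 6 N$ ($Q{\left(N \right)} = 6 \left(9 - 10\right) N = 6 \left(- N\right) = - 6 N$)
$\frac{J}{Q{\left(-821 \right)}} = - \frac{72}{\left(-6\right) \left(-821\right)} = - \frac{72}{4926} = \left(-72\right) \frac{1}{4926} = - \frac{12}{821}$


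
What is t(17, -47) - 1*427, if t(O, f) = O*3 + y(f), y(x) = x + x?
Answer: -470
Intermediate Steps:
y(x) = 2*x
t(O, f) = 2*f + 3*O (t(O, f) = O*3 + 2*f = 3*O + 2*f = 2*f + 3*O)
t(17, -47) - 1*427 = (2*(-47) + 3*17) - 1*427 = (-94 + 51) - 427 = -43 - 427 = -470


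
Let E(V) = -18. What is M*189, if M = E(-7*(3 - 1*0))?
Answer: -3402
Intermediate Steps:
M = -18
M*189 = -18*189 = -3402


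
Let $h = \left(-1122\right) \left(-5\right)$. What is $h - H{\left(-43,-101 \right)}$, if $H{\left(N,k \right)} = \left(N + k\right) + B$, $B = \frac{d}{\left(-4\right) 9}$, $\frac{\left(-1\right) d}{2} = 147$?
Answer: $\frac{34475}{6} \approx 5745.8$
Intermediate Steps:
$d = -294$ ($d = \left(-2\right) 147 = -294$)
$h = 5610$
$B = \frac{49}{6}$ ($B = - \frac{294}{\left(-4\right) 9} = - \frac{294}{-36} = \left(-294\right) \left(- \frac{1}{36}\right) = \frac{49}{6} \approx 8.1667$)
$H{\left(N,k \right)} = \frac{49}{6} + N + k$ ($H{\left(N,k \right)} = \left(N + k\right) + \frac{49}{6} = \frac{49}{6} + N + k$)
$h - H{\left(-43,-101 \right)} = 5610 - \left(\frac{49}{6} - 43 - 101\right) = 5610 - - \frac{815}{6} = 5610 + \frac{815}{6} = \frac{34475}{6}$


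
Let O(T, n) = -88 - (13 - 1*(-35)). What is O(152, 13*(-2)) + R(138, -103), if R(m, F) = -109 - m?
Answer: -383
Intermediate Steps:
O(T, n) = -136 (O(T, n) = -88 - (13 + 35) = -88 - 1*48 = -88 - 48 = -136)
O(152, 13*(-2)) + R(138, -103) = -136 + (-109 - 1*138) = -136 + (-109 - 138) = -136 - 247 = -383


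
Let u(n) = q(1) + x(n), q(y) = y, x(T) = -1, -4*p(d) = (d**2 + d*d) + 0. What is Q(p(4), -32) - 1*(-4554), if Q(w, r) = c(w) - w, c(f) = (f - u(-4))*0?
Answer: 4562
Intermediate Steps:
p(d) = -d**2/2 (p(d) = -((d**2 + d*d) + 0)/4 = -((d**2 + d**2) + 0)/4 = -(2*d**2 + 0)/4 = -d**2/2)
u(n) = 0 (u(n) = 1 - 1 = 0)
c(f) = 0 (c(f) = (f - 1*0)*0 = (f + 0)*0 = f*0 = 0)
Q(w, r) = -w (Q(w, r) = 0 - w = -w)
Q(p(4), -32) - 1*(-4554) = -(-1)*4**2/2 - 1*(-4554) = -(-1)*16/2 + 4554 = -1*(-8) + 4554 = 8 + 4554 = 4562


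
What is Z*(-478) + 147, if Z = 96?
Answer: -45741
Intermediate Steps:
Z*(-478) + 147 = 96*(-478) + 147 = -45888 + 147 = -45741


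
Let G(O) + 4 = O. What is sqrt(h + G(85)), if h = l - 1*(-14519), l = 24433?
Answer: 3*sqrt(4337) ≈ 197.57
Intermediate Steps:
G(O) = -4 + O
h = 38952 (h = 24433 - 1*(-14519) = 24433 + 14519 = 38952)
sqrt(h + G(85)) = sqrt(38952 + (-4 + 85)) = sqrt(38952 + 81) = sqrt(39033) = 3*sqrt(4337)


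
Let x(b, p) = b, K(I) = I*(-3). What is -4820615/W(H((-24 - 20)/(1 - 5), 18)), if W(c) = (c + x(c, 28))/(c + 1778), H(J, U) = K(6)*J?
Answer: 1904142925/99 ≈ 1.9234e+7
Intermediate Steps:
K(I) = -3*I
H(J, U) = -18*J (H(J, U) = (-3*6)*J = -18*J)
W(c) = 2*c/(1778 + c) (W(c) = (c + c)/(c + 1778) = (2*c)/(1778 + c) = 2*c/(1778 + c))
-4820615/W(H((-24 - 20)/(1 - 5), 18)) = -4820615*(-(1 - 5)*(1778 - 18*(-24 - 20)/(1 - 5))/(36*(-24 - 20))) = -4820615/(2*(-(-792)/(-4))/(1778 - (-792)/(-4))) = -4820615/(2*(-(-792)*(-1)/4)/(1778 - (-792)*(-1)/4)) = -4820615/(2*(-18*11)/(1778 - 18*11)) = -4820615/(2*(-198)/(1778 - 198)) = -4820615/(2*(-198)/1580) = -4820615/(2*(-198)*(1/1580)) = -4820615/(-99/395) = -4820615*(-395/99) = 1904142925/99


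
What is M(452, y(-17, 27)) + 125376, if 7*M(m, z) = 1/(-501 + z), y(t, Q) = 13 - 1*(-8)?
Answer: 421263359/3360 ≈ 1.2538e+5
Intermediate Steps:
y(t, Q) = 21 (y(t, Q) = 13 + 8 = 21)
M(m, z) = 1/(7*(-501 + z))
M(452, y(-17, 27)) + 125376 = 1/(7*(-501 + 21)) + 125376 = (⅐)/(-480) + 125376 = (⅐)*(-1/480) + 125376 = -1/3360 + 125376 = 421263359/3360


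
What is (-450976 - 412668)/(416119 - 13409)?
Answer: -431822/201355 ≈ -2.1446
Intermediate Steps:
(-450976 - 412668)/(416119 - 13409) = -863644/402710 = -863644*1/402710 = -431822/201355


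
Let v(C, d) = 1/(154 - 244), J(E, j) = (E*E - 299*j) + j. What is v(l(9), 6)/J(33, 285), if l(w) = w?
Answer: 1/7545690 ≈ 1.3253e-7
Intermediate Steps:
J(E, j) = E² - 298*j (J(E, j) = (E² - 299*j) + j = E² - 298*j)
v(C, d) = -1/90 (v(C, d) = 1/(-90) = -1/90)
v(l(9), 6)/J(33, 285) = -1/(90*(33² - 298*285)) = -1/(90*(1089 - 84930)) = -1/90/(-83841) = -1/90*(-1/83841) = 1/7545690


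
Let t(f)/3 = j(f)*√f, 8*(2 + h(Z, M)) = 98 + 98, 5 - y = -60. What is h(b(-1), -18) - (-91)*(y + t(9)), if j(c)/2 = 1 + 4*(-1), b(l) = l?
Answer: 2047/2 ≈ 1023.5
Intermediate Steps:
y = 65 (y = 5 - 1*(-60) = 5 + 60 = 65)
h(Z, M) = 45/2 (h(Z, M) = -2 + (98 + 98)/8 = -2 + (⅛)*196 = -2 + 49/2 = 45/2)
j(c) = -6 (j(c) = 2*(1 + 4*(-1)) = 2*(1 - 4) = 2*(-3) = -6)
t(f) = -18*√f (t(f) = 3*(-6*√f) = -18*√f)
h(b(-1), -18) - (-91)*(y + t(9)) = 45/2 - (-91)*(65 - 18*√9) = 45/2 - (-91)*(65 - 18*3) = 45/2 - (-91)*(65 - 54) = 45/2 - (-91)*11 = 45/2 - 1*(-1001) = 45/2 + 1001 = 2047/2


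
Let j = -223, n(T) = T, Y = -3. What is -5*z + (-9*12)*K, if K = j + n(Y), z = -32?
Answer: 24568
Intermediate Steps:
K = -226 (K = -223 - 3 = -226)
-5*z + (-9*12)*K = -5*(-32) - 9*12*(-226) = 160 - 108*(-226) = 160 + 24408 = 24568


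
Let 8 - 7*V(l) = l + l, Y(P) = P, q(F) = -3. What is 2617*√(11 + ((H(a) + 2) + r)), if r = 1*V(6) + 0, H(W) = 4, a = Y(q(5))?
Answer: 2617*√805/7 ≈ 10607.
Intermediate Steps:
a = -3
V(l) = 8/7 - 2*l/7 (V(l) = 8/7 - (l + l)/7 = 8/7 - 2*l/7)
r = -4/7 (r = 1*(8/7 - 2/7*6) + 0 = 1*(8/7 - 12/7) + 0 = 1*(-4/7) + 0 = -4/7 + 0 = -4/7 ≈ -0.57143)
2617*√(11 + ((H(a) + 2) + r)) = 2617*√(11 + ((4 + 2) - 4/7)) = 2617*√(11 + (6 - 4/7)) = 2617*√(11 + 38/7) = 2617*√(115/7) = 2617*(√805/7) = 2617*√805/7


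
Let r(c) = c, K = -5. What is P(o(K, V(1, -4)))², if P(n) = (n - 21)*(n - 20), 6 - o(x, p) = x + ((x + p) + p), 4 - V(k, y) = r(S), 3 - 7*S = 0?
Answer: 43956900/2401 ≈ 18308.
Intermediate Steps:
S = 3/7 (S = 3/7 - ⅐*0 = 3/7 + 0 = 3/7 ≈ 0.42857)
V(k, y) = 25/7 (V(k, y) = 4 - 1*3/7 = 4 - 3/7 = 25/7)
o(x, p) = 6 - 2*p - 2*x (o(x, p) = 6 - (x + ((x + p) + p)) = 6 - (x + ((p + x) + p)) = 6 - (x + (x + 2*p)) = 6 - (2*p + 2*x) = 6 + (-2*p - 2*x) = 6 - 2*p - 2*x)
P(n) = (-21 + n)*(-20 + n)
P(o(K, V(1, -4)))² = (420 + (6 - 2*25/7 - 2*(-5))² - 41*(6 - 2*25/7 - 2*(-5)))² = (420 + (6 - 50/7 + 10)² - 41*(6 - 50/7 + 10))² = (420 + (62/7)² - 41*62/7)² = (420 + 3844/49 - 2542/7)² = (6630/49)² = 43956900/2401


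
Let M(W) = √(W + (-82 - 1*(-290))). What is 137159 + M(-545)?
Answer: 137159 + I*√337 ≈ 1.3716e+5 + 18.358*I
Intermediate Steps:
M(W) = √(208 + W) (M(W) = √(W + (-82 + 290)) = √(W + 208) = √(208 + W))
137159 + M(-545) = 137159 + √(208 - 545) = 137159 + √(-337) = 137159 + I*√337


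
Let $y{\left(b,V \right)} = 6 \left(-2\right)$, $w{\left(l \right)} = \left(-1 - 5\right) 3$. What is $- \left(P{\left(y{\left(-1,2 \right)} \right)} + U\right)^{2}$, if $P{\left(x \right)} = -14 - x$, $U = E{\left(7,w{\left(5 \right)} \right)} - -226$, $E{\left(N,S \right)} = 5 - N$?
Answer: $-49284$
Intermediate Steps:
$w{\left(l \right)} = -18$ ($w{\left(l \right)} = \left(-6\right) 3 = -18$)
$y{\left(b,V \right)} = -12$
$U = 224$ ($U = \left(5 - 7\right) - -226 = \left(5 - 7\right) + 226 = -2 + 226 = 224$)
$- \left(P{\left(y{\left(-1,2 \right)} \right)} + U\right)^{2} = - \left(\left(-14 - -12\right) + 224\right)^{2} = - \left(\left(-14 + 12\right) + 224\right)^{2} = - \left(-2 + 224\right)^{2} = - 222^{2} = \left(-1\right) 49284 = -49284$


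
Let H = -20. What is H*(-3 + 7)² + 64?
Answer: -256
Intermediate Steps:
H*(-3 + 7)² + 64 = -20*(-3 + 7)² + 64 = -20*4² + 64 = -20*16 + 64 = -320 + 64 = -256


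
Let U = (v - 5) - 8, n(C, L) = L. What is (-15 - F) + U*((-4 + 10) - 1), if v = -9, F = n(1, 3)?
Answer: -128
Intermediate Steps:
F = 3
U = -22 (U = (-9 - 5) - 8 = -14 - 8 = -22)
(-15 - F) + U*((-4 + 10) - 1) = (-15 - 1*3) - 22*((-4 + 10) - 1) = (-15 - 3) - 22*(6 - 1) = -18 - 22*5 = -18 - 110 = -128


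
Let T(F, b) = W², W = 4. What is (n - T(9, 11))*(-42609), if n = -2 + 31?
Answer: -553917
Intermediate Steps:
T(F, b) = 16 (T(F, b) = 4² = 16)
n = 29
(n - T(9, 11))*(-42609) = (29 - 1*16)*(-42609) = (29 - 16)*(-42609) = 13*(-42609) = -553917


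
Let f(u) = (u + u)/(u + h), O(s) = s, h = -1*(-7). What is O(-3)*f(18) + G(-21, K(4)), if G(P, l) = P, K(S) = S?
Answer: -633/25 ≈ -25.320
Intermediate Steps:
h = 7
f(u) = 2*u/(7 + u) (f(u) = (u + u)/(u + 7) = (2*u)/(7 + u) = 2*u/(7 + u))
O(-3)*f(18) + G(-21, K(4)) = -6*18/(7 + 18) - 21 = -6*18/25 - 21 = -3*36/25 - 21 = -108/25 - 21 = -633/25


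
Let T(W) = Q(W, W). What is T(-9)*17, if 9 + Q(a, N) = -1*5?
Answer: -238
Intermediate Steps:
Q(a, N) = -14 (Q(a, N) = -9 - 1*5 = -9 - 5 = -14)
T(W) = -14
T(-9)*17 = -14*17 = -238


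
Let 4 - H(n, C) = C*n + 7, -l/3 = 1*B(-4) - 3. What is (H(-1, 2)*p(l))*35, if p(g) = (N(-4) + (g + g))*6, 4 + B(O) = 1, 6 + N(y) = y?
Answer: -5460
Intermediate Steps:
N(y) = -6 + y
B(O) = -3 (B(O) = -4 + 1 = -3)
l = 18 (l = -3*(1*(-3) - 3) = -3*(-3 - 3) = -3*(-6) = 18)
H(n, C) = -3 - C*n (H(n, C) = 4 - (C*n + 7) = 4 - (7 + C*n) = 4 + (-7 - C*n) = -3 - C*n)
p(g) = -60 + 12*g (p(g) = ((-6 - 4) + (g + g))*6 = (-10 + 2*g)*6 = -60 + 12*g)
(H(-1, 2)*p(l))*35 = ((-3 - 1*2*(-1))*(-60 + 12*18))*35 = ((-3 + 2)*(-60 + 216))*35 = -1*156*35 = -156*35 = -5460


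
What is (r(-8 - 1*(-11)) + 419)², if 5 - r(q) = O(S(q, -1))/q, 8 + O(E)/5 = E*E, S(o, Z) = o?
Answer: 1605289/9 ≈ 1.7837e+5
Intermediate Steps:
O(E) = -40 + 5*E² (O(E) = -40 + 5*(E*E) = -40 + 5*E²)
r(q) = 5 - (-40 + 5*q²)/q
(r(-8 - 1*(-11)) + 419)² = ((5 - 5*(-8 - 1*(-11)) + 40/(-8 - 1*(-11))) + 419)² = ((5 - 5*(-8 + 11) + 40/(-8 + 11)) + 419)² = ((5 - 5*3 + 40/3) + 419)² = ((5 - 15 + 40*(⅓)) + 419)² = ((5 - 15 + 40/3) + 419)² = (10/3 + 419)² = (1267/3)² = 1605289/9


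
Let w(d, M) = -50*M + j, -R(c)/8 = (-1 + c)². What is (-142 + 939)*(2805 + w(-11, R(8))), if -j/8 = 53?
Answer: 17518857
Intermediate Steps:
j = -424 (j = -8*53 = -424)
R(c) = -8*(-1 + c)²
w(d, M) = -424 - 50*M (w(d, M) = -50*M - 424 = -424 - 50*M)
(-142 + 939)*(2805 + w(-11, R(8))) = (-142 + 939)*(2805 + (-424 - (-400)*(-1 + 8)²)) = 797*(2805 + (-424 - (-400)*7²)) = 797*(2805 + (-424 - (-400)*49)) = 797*(2805 + (-424 - 50*(-392))) = 797*(2805 + (-424 + 19600)) = 797*(2805 + 19176) = 797*21981 = 17518857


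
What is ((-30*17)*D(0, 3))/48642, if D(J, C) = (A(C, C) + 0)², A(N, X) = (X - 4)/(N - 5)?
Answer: -85/32428 ≈ -0.0026212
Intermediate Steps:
A(N, X) = (-4 + X)/(-5 + N)
D(J, C) = (-4 + C)²/(-5 + C)² (D(J, C) = ((-4 + C)/(-5 + C) + 0)² = ((-4 + C)/(-5 + C))² = (-4 + C)²/(-5 + C)²)
((-30*17)*D(0, 3))/48642 = ((-30*17)*((-4 + 3)²/(-5 + 3)²))/48642 = -510*(-1)²/(-2)²*(1/48642) = -255/2*(1/48642) = -510*¼*(1/48642) = -255/2*1/48642 = -85/32428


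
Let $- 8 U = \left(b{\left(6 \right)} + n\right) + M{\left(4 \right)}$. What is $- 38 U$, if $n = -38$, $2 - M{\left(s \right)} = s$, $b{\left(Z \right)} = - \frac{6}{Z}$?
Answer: $- \frac{779}{4} \approx -194.75$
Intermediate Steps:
$M{\left(s \right)} = 2 - s$
$U = \frac{41}{8}$ ($U = - \frac{\left(- \frac{6}{6} - 38\right) + \left(2 - 4\right)}{8} = - \frac{\left(\left(-6\right) \frac{1}{6} - 38\right) + \left(2 - 4\right)}{8} = - \frac{\left(-1 - 38\right) - 2}{8} = - \frac{-39 - 2}{8} = \left(- \frac{1}{8}\right) \left(-41\right) = \frac{41}{8} \approx 5.125$)
$- 38 U = \left(-38\right) \frac{41}{8} = - \frac{779}{4}$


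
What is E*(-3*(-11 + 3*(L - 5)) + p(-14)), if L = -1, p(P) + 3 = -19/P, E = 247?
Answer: 295165/14 ≈ 21083.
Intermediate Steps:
p(P) = -3 - 19/P
E*(-3*(-11 + 3*(L - 5)) + p(-14)) = 247*(-3*(-11 + 3*(-1 - 5)) + (-3 - 19/(-14))) = 247*(-3*(-11 + 3*(-6)) + (-3 - 19*(-1/14))) = 247*(-3*(-11 - 18) + (-3 + 19/14)) = 247*(-3*(-29) - 23/14) = 247*(87 - 23/14) = 247*(1195/14) = 295165/14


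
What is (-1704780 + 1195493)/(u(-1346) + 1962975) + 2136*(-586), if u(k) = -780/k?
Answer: -1653594105030391/1321082565 ≈ -1.2517e+6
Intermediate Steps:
(-1704780 + 1195493)/(u(-1346) + 1962975) + 2136*(-586) = (-1704780 + 1195493)/(-780/(-1346) + 1962975) + 2136*(-586) = -509287/(-780*(-1/1346) + 1962975) - 1251696 = -509287/(390/673 + 1962975) - 1251696 = -509287/1321082565/673 - 1251696 = -509287*673/1321082565 - 1251696 = -342750151/1321082565 - 1251696 = -1653594105030391/1321082565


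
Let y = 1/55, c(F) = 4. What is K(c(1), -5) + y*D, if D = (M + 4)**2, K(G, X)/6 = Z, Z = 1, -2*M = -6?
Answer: 379/55 ≈ 6.8909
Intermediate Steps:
M = 3 (M = -1/2*(-6) = 3)
K(G, X) = 6 (K(G, X) = 6*1 = 6)
D = 49 (D = (3 + 4)**2 = 7**2 = 49)
y = 1/55 ≈ 0.018182
K(c(1), -5) + y*D = 6 + (1/55)*49 = 6 + 49/55 = 379/55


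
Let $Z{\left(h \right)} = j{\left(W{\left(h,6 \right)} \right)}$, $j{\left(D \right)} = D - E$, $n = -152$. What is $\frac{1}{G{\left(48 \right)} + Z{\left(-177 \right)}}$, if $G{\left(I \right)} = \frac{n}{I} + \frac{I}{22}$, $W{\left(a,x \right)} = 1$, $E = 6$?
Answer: $- \frac{66}{395} \approx -0.16709$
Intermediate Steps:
$G{\left(I \right)} = - \frac{152}{I} + \frac{I}{22}$
$j{\left(D \right)} = -6 + D$ ($j{\left(D \right)} = D - 6 = -6 + D$)
$Z{\left(h \right)} = -5$ ($Z{\left(h \right)} = -6 + 1 = -5$)
$\frac{1}{G{\left(48 \right)} + Z{\left(-177 \right)}} = \frac{1}{\left(- \frac{152}{48} + \frac{1}{22} \cdot 48\right) - 5} = \frac{1}{\left(\left(-152\right) \frac{1}{48} + \frac{24}{11}\right) - 5} = \frac{1}{\left(- \frac{19}{6} + \frac{24}{11}\right) - 5} = \frac{1}{- \frac{65}{66} - 5} = \frac{1}{- \frac{395}{66}} = - \frac{66}{395}$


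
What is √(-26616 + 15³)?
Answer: I*√23241 ≈ 152.45*I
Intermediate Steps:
√(-26616 + 15³) = √(-26616 + 3375) = √(-23241) = I*√23241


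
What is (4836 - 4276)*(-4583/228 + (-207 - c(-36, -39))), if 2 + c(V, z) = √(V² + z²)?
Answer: -7185220/57 - 1680*√313 ≈ -1.5578e+5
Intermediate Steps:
c(V, z) = -2 + √(V² + z²)
(4836 - 4276)*(-4583/228 + (-207 - c(-36, -39))) = (4836 - 4276)*(-4583/228 + (-207 - (-2 + √((-36)² + (-39)²)))) = 560*(-4583*1/228 + (-207 - (-2 + √(1296 + 1521)))) = 560*(-4583/228 + (-207 - (-2 + √2817))) = 560*(-4583/228 + (-207 - (-2 + 3*√313))) = 560*(-4583/228 + (-207 + (2 - 3*√313))) = 560*(-4583/228 + (-205 - 3*√313)) = 560*(-51323/228 - 3*√313) = -7185220/57 - 1680*√313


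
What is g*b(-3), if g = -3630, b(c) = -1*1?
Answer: 3630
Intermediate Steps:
b(c) = -1
g*b(-3) = -3630*(-1) = 3630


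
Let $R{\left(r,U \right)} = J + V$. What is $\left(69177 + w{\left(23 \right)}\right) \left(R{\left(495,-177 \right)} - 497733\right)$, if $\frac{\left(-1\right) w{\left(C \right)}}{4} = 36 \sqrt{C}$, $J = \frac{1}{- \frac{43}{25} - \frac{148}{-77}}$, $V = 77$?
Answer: $- \frac{13391716638843}{389} + \frac{27876421296 \sqrt{23}}{389} \approx -3.4082 \cdot 10^{10}$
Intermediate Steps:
$J = \frac{1925}{389}$ ($J = \frac{1}{\left(-43\right) \frac{1}{25} - - \frac{148}{77}} = \frac{1}{- \frac{43}{25} + \frac{148}{77}} = \frac{1}{\frac{389}{1925}} = \frac{1925}{389} \approx 4.9486$)
$w{\left(C \right)} = - 144 \sqrt{C}$ ($w{\left(C \right)} = - 4 \cdot 36 \sqrt{C} = - 144 \sqrt{C}$)
$R{\left(r,U \right)} = \frac{31878}{389}$ ($R{\left(r,U \right)} = \frac{1925}{389} + 77 = \frac{31878}{389}$)
$\left(69177 + w{\left(23 \right)}\right) \left(R{\left(495,-177 \right)} - 497733\right) = \left(69177 - 144 \sqrt{23}\right) \left(\frac{31878}{389} - 497733\right) = \left(69177 - 144 \sqrt{23}\right) \left(- \frac{193586259}{389}\right) = - \frac{13391716638843}{389} + \frac{27876421296 \sqrt{23}}{389}$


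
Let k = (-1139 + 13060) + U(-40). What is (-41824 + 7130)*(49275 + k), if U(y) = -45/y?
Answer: -8492692219/4 ≈ -2.1232e+9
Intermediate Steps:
k = 95377/8 (k = (-1139 + 13060) - 45/(-40) = 11921 - 45*(-1/40) = 11921 + 9/8 = 95377/8 ≈ 11922.)
(-41824 + 7130)*(49275 + k) = (-41824 + 7130)*(49275 + 95377/8) = -34694*489577/8 = -8492692219/4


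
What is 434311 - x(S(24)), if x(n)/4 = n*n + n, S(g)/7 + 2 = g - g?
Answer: 433583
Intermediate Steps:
S(g) = -14 (S(g) = -14 + 7*(g - g) = -14 + 7*0 = -14 + 0 = -14)
x(n) = 4*n + 4*n**2 (x(n) = 4*(n*n + n) = 4*(n**2 + n) = 4*(n + n**2) = 4*n + 4*n**2)
434311 - x(S(24)) = 434311 - 4*(-14)*(1 - 14) = 434311 - 4*(-14)*(-13) = 434311 - 1*728 = 434311 - 728 = 433583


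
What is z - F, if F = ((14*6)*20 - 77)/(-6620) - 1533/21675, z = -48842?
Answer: -467214694901/9565900 ≈ -48842.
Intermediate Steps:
F = -2992899/9565900 (F = (84*20 - 77)*(-1/6620) - 1533*1/21675 = (1680 - 77)*(-1/6620) - 511/7225 = 1603*(-1/6620) - 511/7225 = -1603/6620 - 511/7225 = -2992899/9565900 ≈ -0.31287)
z - F = -48842 - 1*(-2992899/9565900) = -48842 + 2992899/9565900 = -467214694901/9565900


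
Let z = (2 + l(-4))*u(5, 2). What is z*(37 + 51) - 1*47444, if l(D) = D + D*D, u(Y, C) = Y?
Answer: -41284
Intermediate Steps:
l(D) = D + D²
z = 70 (z = (2 - 4*(1 - 4))*5 = (2 - 4*(-3))*5 = (2 + 12)*5 = 14*5 = 70)
z*(37 + 51) - 1*47444 = 70*(37 + 51) - 1*47444 = 70*88 - 47444 = 6160 - 47444 = -41284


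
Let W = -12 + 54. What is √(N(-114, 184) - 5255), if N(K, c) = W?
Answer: I*√5213 ≈ 72.201*I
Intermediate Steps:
W = 42
N(K, c) = 42
√(N(-114, 184) - 5255) = √(42 - 5255) = √(-5213) = I*√5213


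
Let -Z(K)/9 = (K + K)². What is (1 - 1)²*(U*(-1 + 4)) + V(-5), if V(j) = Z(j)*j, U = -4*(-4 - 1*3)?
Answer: 4500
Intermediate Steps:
Z(K) = -36*K² (Z(K) = -9*(K + K)² = -9*4*K² = -36*K²)
U = 28 (U = -4*(-4 - 3) = -4*(-7) = 28)
V(j) = -36*j³ (V(j) = (-36*j²)*j = -36*j³)
(1 - 1)²*(U*(-1 + 4)) + V(-5) = (1 - 1)²*(28*(-1 + 4)) - 36*(-5)³ = 0²*(28*3) - 36*(-125) = 0*84 + 4500 = 0 + 4500 = 4500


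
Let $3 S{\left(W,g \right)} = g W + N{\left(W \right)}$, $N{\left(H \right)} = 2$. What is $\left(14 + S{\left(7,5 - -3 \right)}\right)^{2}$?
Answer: $\frac{10000}{9} \approx 1111.1$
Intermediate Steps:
$S{\left(W,g \right)} = \frac{2}{3} + \frac{W g}{3}$ ($S{\left(W,g \right)} = \frac{g W + 2}{3} = \frac{W g + 2}{3} = \frac{2 + W g}{3} = \frac{2}{3} + \frac{W g}{3}$)
$\left(14 + S{\left(7,5 - -3 \right)}\right)^{2} = \left(14 + \left(\frac{2}{3} + \frac{1}{3} \cdot 7 \left(5 - -3\right)\right)\right)^{2} = \left(14 + \left(\frac{2}{3} + \frac{1}{3} \cdot 7 \left(5 + 3\right)\right)\right)^{2} = \left(14 + \left(\frac{2}{3} + \frac{1}{3} \cdot 7 \cdot 8\right)\right)^{2} = \left(14 + \left(\frac{2}{3} + \frac{56}{3}\right)\right)^{2} = \left(14 + \frac{58}{3}\right)^{2} = \left(\frac{100}{3}\right)^{2} = \frac{10000}{9}$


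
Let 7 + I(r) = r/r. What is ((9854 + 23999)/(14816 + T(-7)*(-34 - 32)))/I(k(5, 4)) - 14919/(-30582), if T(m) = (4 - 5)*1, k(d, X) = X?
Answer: 5497313/50569036 ≈ 0.10871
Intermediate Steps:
T(m) = -1 (T(m) = -1*1 = -1)
I(r) = -6 (I(r) = -7 + r/r = -7 + 1 = -6)
((9854 + 23999)/(14816 + T(-7)*(-34 - 32)))/I(k(5, 4)) - 14919/(-30582) = ((9854 + 23999)/(14816 - (-34 - 32)))/(-6) - 14919/(-30582) = (33853/(14816 - 1*(-66)))*(-1/6) - 14919*(-1/30582) = (33853/(14816 + 66))*(-1/6) + 4973/10194 = (33853/14882)*(-1/6) + 4973/10194 = -33853/89292 + 4973/10194 = 5497313/50569036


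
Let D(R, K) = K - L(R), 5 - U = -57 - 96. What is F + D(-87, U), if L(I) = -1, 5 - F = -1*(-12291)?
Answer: -12127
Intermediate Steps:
F = -12286 (F = 5 - (-1)*(-12291) = 5 - 1*12291 = 5 - 12291 = -12286)
U = 158 (U = 5 - (-57 - 96) = 5 - 1*(-153) = 5 + 153 = 158)
D(R, K) = 1 + K (D(R, K) = K - 1*(-1) = K + 1 = 1 + K)
F + D(-87, U) = -12286 + (1 + 158) = -12286 + 159 = -12127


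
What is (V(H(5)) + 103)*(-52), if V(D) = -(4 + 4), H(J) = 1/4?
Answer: -4940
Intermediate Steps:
H(J) = ¼
V(D) = -8 (V(D) = -1*8 = -8)
(V(H(5)) + 103)*(-52) = (-8 + 103)*(-52) = 95*(-52) = -4940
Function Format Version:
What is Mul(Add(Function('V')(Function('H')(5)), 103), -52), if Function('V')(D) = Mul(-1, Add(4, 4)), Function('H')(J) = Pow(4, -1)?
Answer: -4940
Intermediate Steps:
Function('H')(J) = Rational(1, 4)
Function('V')(D) = -8 (Function('V')(D) = Mul(-1, 8) = -8)
Mul(Add(Function('V')(Function('H')(5)), 103), -52) = Mul(Add(-8, 103), -52) = Mul(95, -52) = -4940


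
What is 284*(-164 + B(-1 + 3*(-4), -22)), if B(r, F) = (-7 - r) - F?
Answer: -38624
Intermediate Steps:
B(r, F) = -7 - F - r
284*(-164 + B(-1 + 3*(-4), -22)) = 284*(-164 + (-7 - 1*(-22) - (-1 + 3*(-4)))) = 284*(-164 + (-7 + 22 - (-1 - 12))) = 284*(-164 + (-7 + 22 - 1*(-13))) = 284*(-164 + (-7 + 22 + 13)) = 284*(-164 + 28) = 284*(-136) = -38624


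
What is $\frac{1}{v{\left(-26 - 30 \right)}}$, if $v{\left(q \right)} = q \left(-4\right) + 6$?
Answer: $\frac{1}{230} \approx 0.0043478$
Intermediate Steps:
$v{\left(q \right)} = 6 - 4 q$ ($v{\left(q \right)} = - 4 q + 6 = 6 - 4 q$)
$\frac{1}{v{\left(-26 - 30 \right)}} = \frac{1}{6 - 4 \left(-26 - 30\right)} = \frac{1}{6 - -224} = \frac{1}{6 + 224} = \frac{1}{230}$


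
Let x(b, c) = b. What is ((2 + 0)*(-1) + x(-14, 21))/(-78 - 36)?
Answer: 8/57 ≈ 0.14035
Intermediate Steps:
((2 + 0)*(-1) + x(-14, 21))/(-78 - 36) = ((2 + 0)*(-1) - 14)/(-78 - 36) = (2*(-1) - 14)/(-114) = (-2 - 14)*(-1/114) = -16*(-1/114) = 8/57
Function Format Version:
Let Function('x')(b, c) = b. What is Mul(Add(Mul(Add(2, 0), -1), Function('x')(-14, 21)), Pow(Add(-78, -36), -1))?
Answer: Rational(8, 57) ≈ 0.14035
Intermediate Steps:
Mul(Add(Mul(Add(2, 0), -1), Function('x')(-14, 21)), Pow(Add(-78, -36), -1)) = Mul(Add(Mul(Add(2, 0), -1), -14), Pow(Add(-78, -36), -1)) = Mul(Add(Mul(2, -1), -14), Pow(-114, -1)) = Mul(Add(-2, -14), Rational(-1, 114)) = Mul(-16, Rational(-1, 114)) = Rational(8, 57)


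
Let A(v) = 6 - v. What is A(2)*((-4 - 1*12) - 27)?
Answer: -172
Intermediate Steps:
A(2)*((-4 - 1*12) - 27) = (6 - 1*2)*((-4 - 1*12) - 27) = (6 - 2)*((-4 - 12) - 27) = 4*(-16 - 27) = 4*(-43) = -172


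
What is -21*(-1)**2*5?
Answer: -105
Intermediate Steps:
-21*(-1)**2*5 = -21*1*5 = -21*5 = -105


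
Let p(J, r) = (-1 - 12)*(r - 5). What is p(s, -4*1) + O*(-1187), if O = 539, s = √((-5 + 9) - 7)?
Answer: -639676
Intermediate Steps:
s = I*√3 (s = √(4 - 7) = √(-3) = I*√3 ≈ 1.732*I)
p(J, r) = 65 - 13*r (p(J, r) = -13*(-5 + r) = 65 - 13*r)
p(s, -4*1) + O*(-1187) = (65 - (-52)) + 539*(-1187) = (65 - 13*(-4)) - 639793 = (65 + 52) - 639793 = 117 - 639793 = -639676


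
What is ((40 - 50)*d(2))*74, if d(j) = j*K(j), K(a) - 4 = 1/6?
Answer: -18500/3 ≈ -6166.7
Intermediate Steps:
K(a) = 25/6 (K(a) = 4 + 1/6 = 4 + ⅙ = 25/6)
d(j) = 25*j/6 (d(j) = j*(25/6) = 25*j/6)
((40 - 50)*d(2))*74 = ((40 - 50)*((25/6)*2))*74 = -10*25/3*74 = -250/3*74 = -18500/3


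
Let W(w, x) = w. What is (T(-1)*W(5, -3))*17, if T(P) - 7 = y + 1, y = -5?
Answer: 255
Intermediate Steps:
T(P) = 3 (T(P) = 7 + (-5 + 1) = 7 - 4 = 3)
(T(-1)*W(5, -3))*17 = (3*5)*17 = 15*17 = 255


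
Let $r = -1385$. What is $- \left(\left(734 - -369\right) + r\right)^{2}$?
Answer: $-79524$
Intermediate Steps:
$- \left(\left(734 - -369\right) + r\right)^{2} = - \left(\left(734 - -369\right) - 1385\right)^{2} = - \left(\left(734 + 369\right) - 1385\right)^{2} = - \left(1103 - 1385\right)^{2} = - \left(-282\right)^{2} = \left(-1\right) 79524 = -79524$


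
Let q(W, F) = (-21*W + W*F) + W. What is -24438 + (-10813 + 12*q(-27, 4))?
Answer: -30067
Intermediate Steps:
q(W, F) = -20*W + F*W (q(W, F) = (-21*W + F*W) + W = -20*W + F*W)
-24438 + (-10813 + 12*q(-27, 4)) = -24438 + (-10813 + 12*(-27*(-20 + 4))) = -24438 + (-10813 + 12*(-27*(-16))) = -24438 + (-10813 + 12*432) = -24438 + (-10813 + 5184) = -24438 - 5629 = -30067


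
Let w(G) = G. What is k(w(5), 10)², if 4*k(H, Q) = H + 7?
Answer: 9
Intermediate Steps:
k(H, Q) = 7/4 + H/4 (k(H, Q) = (H + 7)/4 = (7 + H)/4 = 7/4 + H/4)
k(w(5), 10)² = (7/4 + (¼)*5)² = (7/4 + 5/4)² = 3² = 9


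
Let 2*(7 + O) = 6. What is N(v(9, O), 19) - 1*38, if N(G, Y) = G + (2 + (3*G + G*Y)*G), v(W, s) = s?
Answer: 312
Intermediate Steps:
O = -4 (O = -7 + (1/2)*6 = -7 + 3 = -4)
N(G, Y) = 2 + G + G*(3*G + G*Y) (N(G, Y) = G + (2 + G*(3*G + G*Y)) = 2 + G + G*(3*G + G*Y))
N(v(9, O), 19) - 1*38 = (2 - 4 + 3*(-4)**2 + 19*(-4)**2) - 1*38 = (2 - 4 + 3*16 + 19*16) - 38 = (2 - 4 + 48 + 304) - 38 = 350 - 38 = 312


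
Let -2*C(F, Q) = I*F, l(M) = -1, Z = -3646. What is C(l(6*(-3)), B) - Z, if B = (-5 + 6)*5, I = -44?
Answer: 3624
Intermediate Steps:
B = 5 (B = 1*5 = 5)
C(F, Q) = 22*F (C(F, Q) = -(-22)*F = 22*F)
C(l(6*(-3)), B) - Z = 22*(-1) - 1*(-3646) = -22 + 3646 = 3624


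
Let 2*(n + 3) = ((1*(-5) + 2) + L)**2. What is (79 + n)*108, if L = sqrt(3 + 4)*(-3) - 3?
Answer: 13554 + 1944*sqrt(7) ≈ 18697.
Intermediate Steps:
L = -3 - 3*sqrt(7) (L = sqrt(7)*(-3) - 3 = -3*sqrt(7) - 3 = -3 - 3*sqrt(7) ≈ -10.937)
n = -3 + (-6 - 3*sqrt(7))**2/2 (n = -3 + ((1*(-5) + 2) + (-3 - 3*sqrt(7)))**2/2 = -3 + ((-5 + 2) + (-3 - 3*sqrt(7)))**2/2 = -3 + (-3 + (-3 - 3*sqrt(7)))**2/2 = -3 + (-6 - 3*sqrt(7))**2/2 ≈ 94.124)
(79 + n)*108 = (79 + (93/2 + 18*sqrt(7)))*108 = (251/2 + 18*sqrt(7))*108 = 13554 + 1944*sqrt(7)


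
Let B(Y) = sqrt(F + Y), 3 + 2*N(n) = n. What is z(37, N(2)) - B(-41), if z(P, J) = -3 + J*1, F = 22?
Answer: -7/2 - I*sqrt(19) ≈ -3.5 - 4.3589*I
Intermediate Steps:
N(n) = -3/2 + n/2
B(Y) = sqrt(22 + Y)
z(P, J) = -3 + J
z(37, N(2)) - B(-41) = (-3 + (-3/2 + (1/2)*2)) - sqrt(22 - 41) = (-3 + (-3/2 + 1)) - sqrt(-19) = (-3 - 1/2) - I*sqrt(19) = -7/2 - I*sqrt(19)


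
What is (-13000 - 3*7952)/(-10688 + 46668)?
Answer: -9214/8995 ≈ -1.0243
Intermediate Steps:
(-13000 - 3*7952)/(-10688 + 46668) = (-13000 - 23856)/35980 = -36856*1/35980 = -9214/8995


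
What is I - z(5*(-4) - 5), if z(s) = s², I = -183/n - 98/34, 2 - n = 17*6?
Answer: -1064289/1700 ≈ -626.05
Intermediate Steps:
n = -100 (n = 2 - 17*6 = 2 - 1*102 = 2 - 102 = -100)
I = -1789/1700 (I = -183/(-100) - 98/34 = -183*(-1/100) - 98*1/34 = 183/100 - 49/17 = -1789/1700 ≈ -1.0524)
I - z(5*(-4) - 5) = -1789/1700 - (5*(-4) - 5)² = -1789/1700 - (-20 - 5)² = -1789/1700 - 1*(-25)² = -1789/1700 - 1*625 = -1789/1700 - 625 = -1064289/1700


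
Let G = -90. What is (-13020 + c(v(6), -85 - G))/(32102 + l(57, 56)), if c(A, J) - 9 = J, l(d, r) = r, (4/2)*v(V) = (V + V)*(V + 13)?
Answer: -929/2297 ≈ -0.40444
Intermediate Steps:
v(V) = V*(13 + V) (v(V) = ((V + V)*(V + 13))/2 = ((2*V)*(13 + V))/2 = (2*V*(13 + V))/2 = V*(13 + V))
c(A, J) = 9 + J
(-13020 + c(v(6), -85 - G))/(32102 + l(57, 56)) = (-13020 + (9 + (-85 - 1*(-90))))/(32102 + 56) = (-13020 + (9 + (-85 + 90)))/32158 = (-13020 + (9 + 5))*(1/32158) = (-13020 + 14)*(1/32158) = -13006*1/32158 = -929/2297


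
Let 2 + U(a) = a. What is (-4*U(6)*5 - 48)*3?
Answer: -384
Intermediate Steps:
U(a) = -2 + a
(-4*U(6)*5 - 48)*3 = (-4*(-2 + 6)*5 - 48)*3 = (-4*4*5 - 48)*3 = (-16*5 - 48)*3 = (-80 - 48)*3 = -128*3 = -384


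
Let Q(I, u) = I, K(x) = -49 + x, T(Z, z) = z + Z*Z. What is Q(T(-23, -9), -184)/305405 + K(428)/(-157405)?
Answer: -6779579/9614454805 ≈ -0.00070514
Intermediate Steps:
T(Z, z) = z + Z**2
Q(T(-23, -9), -184)/305405 + K(428)/(-157405) = (-9 + (-23)**2)/305405 + (-49 + 428)/(-157405) = (-9 + 529)*(1/305405) + 379*(-1/157405) = 520*(1/305405) - 379/157405 = 104/61081 - 379/157405 = -6779579/9614454805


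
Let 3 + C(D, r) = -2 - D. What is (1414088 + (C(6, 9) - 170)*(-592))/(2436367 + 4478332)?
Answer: 1521240/6914699 ≈ 0.22000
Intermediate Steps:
C(D, r) = -5 - D (C(D, r) = -3 + (-2 - D) = -5 - D)
(1414088 + (C(6, 9) - 170)*(-592))/(2436367 + 4478332) = (1414088 + ((-5 - 1*6) - 170)*(-592))/(2436367 + 4478332) = (1414088 + ((-5 - 6) - 170)*(-592))/6914699 = (1414088 + (-11 - 170)*(-592))*(1/6914699) = (1414088 - 181*(-592))*(1/6914699) = (1414088 + 107152)*(1/6914699) = 1521240*(1/6914699) = 1521240/6914699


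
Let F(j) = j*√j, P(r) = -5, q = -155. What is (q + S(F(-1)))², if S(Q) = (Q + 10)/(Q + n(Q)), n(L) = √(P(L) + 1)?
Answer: 24236 + 3120*I ≈ 24236.0 + 3120.0*I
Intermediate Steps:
n(L) = 2*I (n(L) = √(-5 + 1) = √(-4) = 2*I)
F(j) = j^(3/2)
S(Q) = (10 + Q)/(Q + 2*I) (S(Q) = (Q + 10)/(Q + 2*I) = (10 + Q)/(Q + 2*I))
(q + S(F(-1)))² = (-155 + (10 + (-1)^(3/2))/((-1)^(3/2) + 2*I))² = (-155 + (10 - I)/(-I + 2*I))² = (-155 + (10 - I)/I)² = (-155 + (-I)*(10 - I))² = (-155 - I*(10 - I))²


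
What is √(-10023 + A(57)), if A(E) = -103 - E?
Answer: I*√10183 ≈ 100.91*I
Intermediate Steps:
√(-10023 + A(57)) = √(-10023 + (-103 - 1*57)) = √(-10023 + (-103 - 57)) = √(-10023 - 160) = √(-10183) = I*√10183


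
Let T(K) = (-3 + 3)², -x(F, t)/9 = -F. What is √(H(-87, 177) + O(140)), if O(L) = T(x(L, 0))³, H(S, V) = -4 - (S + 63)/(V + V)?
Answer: 2*I*√3422/59 ≈ 1.983*I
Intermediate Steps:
x(F, t) = 9*F (x(F, t) = -(-9)*F = 9*F)
H(S, V) = -4 - (63 + S)/(2*V)
T(K) = 0 (T(K) = 0² = 0)
O(L) = 0 (O(L) = 0³ = 0)
√(H(-87, 177) + O(140)) = √((½)*(-63 - 1*(-87) - 8*177)/177 + 0) = √((½)*(1/177)*(-63 + 87 - 1416) + 0) = √((½)*(1/177)*(-1392) + 0) = √(-232/59 + 0) = √(-232/59) = 2*I*√3422/59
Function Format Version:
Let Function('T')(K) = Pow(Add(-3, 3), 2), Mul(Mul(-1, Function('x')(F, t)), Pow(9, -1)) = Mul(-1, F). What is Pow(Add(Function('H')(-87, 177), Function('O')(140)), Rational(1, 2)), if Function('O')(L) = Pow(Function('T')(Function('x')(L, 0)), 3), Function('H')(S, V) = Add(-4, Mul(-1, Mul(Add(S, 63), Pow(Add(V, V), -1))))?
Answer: Mul(Rational(2, 59), I, Pow(3422, Rational(1, 2))) ≈ Mul(1.9830, I)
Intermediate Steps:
Function('x')(F, t) = Mul(9, F) (Function('x')(F, t) = Mul(-9, Mul(-1, F)) = Mul(9, F))
Function('H')(S, V) = Add(-4, Mul(Rational(-1, 2), Pow(V, -1), Add(63, S))) (Function('H')(S, V) = Add(-4, Mul(-1, Mul(Add(63, S), Pow(Mul(2, V), -1)))) = Add(-4, Mul(-1, Mul(Add(63, S), Mul(Rational(1, 2), Pow(V, -1))))) = Add(-4, Mul(-1, Mul(Rational(1, 2), Pow(V, -1), Add(63, S)))) = Add(-4, Mul(Rational(-1, 2), Pow(V, -1), Add(63, S))))
Function('T')(K) = 0 (Function('T')(K) = Pow(0, 2) = 0)
Function('O')(L) = 0 (Function('O')(L) = Pow(0, 3) = 0)
Pow(Add(Function('H')(-87, 177), Function('O')(140)), Rational(1, 2)) = Pow(Add(Mul(Rational(1, 2), Pow(177, -1), Add(-63, Mul(-1, -87), Mul(-8, 177))), 0), Rational(1, 2)) = Pow(Add(Mul(Rational(1, 2), Rational(1, 177), Add(-63, 87, -1416)), 0), Rational(1, 2)) = Pow(Add(Mul(Rational(1, 2), Rational(1, 177), -1392), 0), Rational(1, 2)) = Pow(Add(Rational(-232, 59), 0), Rational(1, 2)) = Pow(Rational(-232, 59), Rational(1, 2)) = Mul(Rational(2, 59), I, Pow(3422, Rational(1, 2)))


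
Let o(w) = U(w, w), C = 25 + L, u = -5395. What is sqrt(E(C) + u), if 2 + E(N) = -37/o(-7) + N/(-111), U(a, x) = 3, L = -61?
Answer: 20*I*sqrt(166611)/111 ≈ 73.546*I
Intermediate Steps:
C = -36 (C = 25 - 61 = -36)
o(w) = 3
E(N) = -43/3 - N/111 (E(N) = -2 + (-37/3 + N/(-111)) = -2 + (-37*1/3 + N*(-1/111)) = -2 + (-37/3 - N/111) = -43/3 - N/111)
sqrt(E(C) + u) = sqrt((-43/3 - 1/111*(-36)) - 5395) = sqrt((-43/3 + 12/37) - 5395) = sqrt(-1555/111 - 5395) = sqrt(-600400/111) = 20*I*sqrt(166611)/111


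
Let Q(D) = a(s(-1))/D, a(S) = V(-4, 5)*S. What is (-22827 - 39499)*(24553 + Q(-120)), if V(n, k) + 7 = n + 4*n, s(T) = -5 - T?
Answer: -7651170923/5 ≈ -1.5302e+9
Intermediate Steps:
V(n, k) = -7 + 5*n (V(n, k) = -7 + (n + 4*n) = -7 + 5*n)
a(S) = -27*S (a(S) = (-7 + 5*(-4))*S = (-7 - 20)*S = -27*S)
Q(D) = 108/D (Q(D) = (-27*(-5 - 1*(-1)))/D = (-27*(-5 + 1))/D = (-27*(-4))/D = 108/D)
(-22827 - 39499)*(24553 + Q(-120)) = (-22827 - 39499)*(24553 + 108/(-120)) = -62326*(24553 + 108*(-1/120)) = -62326*(24553 - 9/10) = -62326*245521/10 = -7651170923/5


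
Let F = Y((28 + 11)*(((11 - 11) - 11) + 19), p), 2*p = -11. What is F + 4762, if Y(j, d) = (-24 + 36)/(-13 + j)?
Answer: 1423850/299 ≈ 4762.0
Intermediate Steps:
p = -11/2 (p = (½)*(-11) = -11/2 ≈ -5.5000)
Y(j, d) = 12/(-13 + j)
F = 12/299 (F = 12/(-13 + (28 + 11)*(((11 - 11) - 11) + 19)) = 12/(-13 + 39*((0 - 11) + 19)) = 12/(-13 + 39*(-11 + 19)) = 12/(-13 + 39*8) = 12/(-13 + 312) = 12/299 ≈ 0.040134)
F + 4762 = 12/299 + 4762 = 1423850/299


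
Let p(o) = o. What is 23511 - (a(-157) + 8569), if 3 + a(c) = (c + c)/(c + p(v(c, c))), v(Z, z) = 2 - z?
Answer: 15102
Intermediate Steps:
a(c) = -3 + c (a(c) = -3 + (c + c)/(c + (2 - c)) = -3 + (2*c)/2 = -3 + (2*c)*(1/2) = -3 + c)
23511 - (a(-157) + 8569) = 23511 - ((-3 - 157) + 8569) = 23511 - (-160 + 8569) = 23511 - 1*8409 = 23511 - 8409 = 15102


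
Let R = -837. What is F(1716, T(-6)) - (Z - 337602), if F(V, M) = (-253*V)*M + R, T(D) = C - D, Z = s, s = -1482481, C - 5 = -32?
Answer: 10936354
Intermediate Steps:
C = -27 (C = 5 - 32 = -27)
Z = -1482481
T(D) = -27 - D
F(V, M) = -837 - 253*M*V (F(V, M) = (-253*V)*M - 837 = -253*M*V - 837 = -837 - 253*M*V)
F(1716, T(-6)) - (Z - 337602) = (-837 - 253*(-27 - 1*(-6))*1716) - (-1482481 - 337602) = (-837 - 253*(-27 + 6)*1716) - 1*(-1820083) = (-837 - 253*(-21)*1716) + 1820083 = (-837 + 9117108) + 1820083 = 9116271 + 1820083 = 10936354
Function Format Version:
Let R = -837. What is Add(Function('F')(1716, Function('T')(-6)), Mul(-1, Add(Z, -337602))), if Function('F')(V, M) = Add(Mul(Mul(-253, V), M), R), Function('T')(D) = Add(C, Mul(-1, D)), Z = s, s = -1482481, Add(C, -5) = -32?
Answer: 10936354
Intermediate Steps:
C = -27 (C = Add(5, -32) = -27)
Z = -1482481
Function('T')(D) = Add(-27, Mul(-1, D))
Function('F')(V, M) = Add(-837, Mul(-253, M, V)) (Function('F')(V, M) = Add(Mul(Mul(-253, V), M), -837) = Add(Mul(-253, M, V), -837) = Add(-837, Mul(-253, M, V)))
Add(Function('F')(1716, Function('T')(-6)), Mul(-1, Add(Z, -337602))) = Add(Add(-837, Mul(-253, Add(-27, Mul(-1, -6)), 1716)), Mul(-1, Add(-1482481, -337602))) = Add(Add(-837, Mul(-253, Add(-27, 6), 1716)), Mul(-1, -1820083)) = Add(Add(-837, Mul(-253, -21, 1716)), 1820083) = Add(Add(-837, 9117108), 1820083) = Add(9116271, 1820083) = 10936354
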